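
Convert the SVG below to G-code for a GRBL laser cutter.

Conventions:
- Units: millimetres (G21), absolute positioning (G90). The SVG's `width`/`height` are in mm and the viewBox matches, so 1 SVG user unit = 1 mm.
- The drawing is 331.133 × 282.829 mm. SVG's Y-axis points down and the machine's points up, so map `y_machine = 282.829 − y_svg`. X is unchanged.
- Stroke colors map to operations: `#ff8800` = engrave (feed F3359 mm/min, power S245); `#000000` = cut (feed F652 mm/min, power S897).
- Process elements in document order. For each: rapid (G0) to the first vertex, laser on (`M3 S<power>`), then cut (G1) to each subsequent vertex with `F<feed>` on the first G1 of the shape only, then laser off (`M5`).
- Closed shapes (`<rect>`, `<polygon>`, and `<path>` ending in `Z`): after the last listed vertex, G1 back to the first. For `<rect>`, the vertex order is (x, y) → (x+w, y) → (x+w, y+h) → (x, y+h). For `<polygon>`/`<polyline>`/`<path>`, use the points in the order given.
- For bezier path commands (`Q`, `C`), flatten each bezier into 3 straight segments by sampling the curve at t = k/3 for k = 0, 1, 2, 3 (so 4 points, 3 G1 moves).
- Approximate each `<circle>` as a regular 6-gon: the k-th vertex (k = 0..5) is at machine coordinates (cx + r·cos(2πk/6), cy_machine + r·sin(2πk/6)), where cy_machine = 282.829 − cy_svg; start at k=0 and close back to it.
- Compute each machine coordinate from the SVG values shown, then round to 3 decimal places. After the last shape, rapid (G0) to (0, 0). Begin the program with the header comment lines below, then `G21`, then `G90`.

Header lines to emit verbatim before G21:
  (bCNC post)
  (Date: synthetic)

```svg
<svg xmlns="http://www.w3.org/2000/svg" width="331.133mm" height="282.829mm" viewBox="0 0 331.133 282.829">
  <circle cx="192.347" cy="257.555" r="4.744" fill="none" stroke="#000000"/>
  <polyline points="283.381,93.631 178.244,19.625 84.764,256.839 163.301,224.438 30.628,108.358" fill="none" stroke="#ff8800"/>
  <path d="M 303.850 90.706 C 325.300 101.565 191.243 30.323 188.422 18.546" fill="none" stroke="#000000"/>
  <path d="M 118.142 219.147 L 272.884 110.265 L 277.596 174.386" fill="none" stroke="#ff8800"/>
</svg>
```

(bCNC post)
(Date: synthetic)
G21
G90
G0 X197.091 Y25.274
M3 S897
G1 X194.719 Y29.382 F652
G1 X189.975 Y29.382
G1 X187.603 Y25.274
G1 X189.975 Y21.166
G1 X194.719 Y21.166
G1 X197.091 Y25.274
M5
G0 X283.381 Y189.198
M3 S245
G1 X178.244 Y263.204 F3359
G1 X84.764 Y25.990
G1 X163.301 Y58.391
G1 X30.628 Y174.471
M5
G0 X303.850 Y192.123
M3 S897
G1 X284.084 Y203.388 F652
G1 X224.368 Y237.928
G1 X188.422 Y264.283
M5
G0 X118.142 Y63.682
M3 S245
G1 X272.884 Y172.564 F3359
G1 X277.596 Y108.443
M5
G0 X0.000 Y0.000

1 u = 1 mm; y_m = 282.829 − y.

[1] `<circle>` circle, #000000→cut S897 F652: (197.091,25.274) → (194.719,29.382) → (189.975,29.382) → (187.603,25.274) → (189.975,21.166) → (194.719,21.166) → (197.091,25.274) (closed)

[2] `<polyline>` open polyline, #ff8800→engrave S245 F3359: (283.381,189.198) → (178.244,263.204) → (84.764,25.990) → (163.301,58.391) → (30.628,174.471)

[3] `<path>` cubic bezier, #000000→cut S897 F652: (303.850,192.123) → (284.084,203.388) → (224.368,237.928) → (188.422,264.283)

[4] `<path>` open polyline, #ff8800→engrave S245 F3359: (118.142,63.682) → (272.884,172.564) → (277.596,108.443)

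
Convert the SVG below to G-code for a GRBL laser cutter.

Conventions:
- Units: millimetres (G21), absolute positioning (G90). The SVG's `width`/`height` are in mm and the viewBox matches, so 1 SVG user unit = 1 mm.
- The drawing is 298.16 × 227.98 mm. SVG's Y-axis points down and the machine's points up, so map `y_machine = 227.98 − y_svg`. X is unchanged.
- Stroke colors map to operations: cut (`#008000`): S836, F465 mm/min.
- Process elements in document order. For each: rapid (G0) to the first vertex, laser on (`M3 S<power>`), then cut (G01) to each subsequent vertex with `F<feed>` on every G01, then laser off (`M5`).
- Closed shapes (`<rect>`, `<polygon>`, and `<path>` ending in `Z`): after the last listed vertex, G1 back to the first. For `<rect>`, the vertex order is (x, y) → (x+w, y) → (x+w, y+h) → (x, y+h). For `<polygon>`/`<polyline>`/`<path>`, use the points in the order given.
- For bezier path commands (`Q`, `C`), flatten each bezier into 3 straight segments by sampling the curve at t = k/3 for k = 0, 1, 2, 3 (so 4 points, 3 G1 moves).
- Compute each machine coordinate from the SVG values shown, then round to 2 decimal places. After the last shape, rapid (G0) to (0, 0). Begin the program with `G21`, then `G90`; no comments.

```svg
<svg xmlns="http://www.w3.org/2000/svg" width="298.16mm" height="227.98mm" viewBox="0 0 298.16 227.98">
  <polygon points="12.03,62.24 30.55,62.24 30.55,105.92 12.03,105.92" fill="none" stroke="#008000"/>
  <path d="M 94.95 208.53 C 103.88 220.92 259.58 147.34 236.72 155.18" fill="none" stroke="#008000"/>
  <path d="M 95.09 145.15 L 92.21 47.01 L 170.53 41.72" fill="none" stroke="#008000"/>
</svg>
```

1 u = 1 mm; y_m = 227.98 − y.

[1] `<polygon>` rectangle, #008000→cut S836 F465: (12.03,165.74) → (30.55,165.74) → (30.55,122.06) → (12.03,122.06) → (12.03,165.74) (closed)

[2] `<path>` cubic bezier, #008000→cut S836 F465: (94.95,19.45) → (140.75,29.52) → (212.11,59.70) → (236.72,72.80)

[3] `<path>` open polyline, #008000→cut S836 F465: (95.09,82.83) → (92.21,180.97) → (170.53,186.26)

G21
G90
G0 X12.03 Y165.74
M3 S836
G01 X30.55 Y165.74 F465
G01 X30.55 Y122.06 F465
G01 X12.03 Y122.06 F465
G01 X12.03 Y165.74 F465
M5
G0 X94.95 Y19.45
M3 S836
G01 X140.75 Y29.52 F465
G01 X212.11 Y59.70 F465
G01 X236.72 Y72.80 F465
M5
G0 X95.09 Y82.83
M3 S836
G01 X92.21 Y180.97 F465
G01 X170.53 Y186.26 F465
M5
G0 X0.00 Y0.00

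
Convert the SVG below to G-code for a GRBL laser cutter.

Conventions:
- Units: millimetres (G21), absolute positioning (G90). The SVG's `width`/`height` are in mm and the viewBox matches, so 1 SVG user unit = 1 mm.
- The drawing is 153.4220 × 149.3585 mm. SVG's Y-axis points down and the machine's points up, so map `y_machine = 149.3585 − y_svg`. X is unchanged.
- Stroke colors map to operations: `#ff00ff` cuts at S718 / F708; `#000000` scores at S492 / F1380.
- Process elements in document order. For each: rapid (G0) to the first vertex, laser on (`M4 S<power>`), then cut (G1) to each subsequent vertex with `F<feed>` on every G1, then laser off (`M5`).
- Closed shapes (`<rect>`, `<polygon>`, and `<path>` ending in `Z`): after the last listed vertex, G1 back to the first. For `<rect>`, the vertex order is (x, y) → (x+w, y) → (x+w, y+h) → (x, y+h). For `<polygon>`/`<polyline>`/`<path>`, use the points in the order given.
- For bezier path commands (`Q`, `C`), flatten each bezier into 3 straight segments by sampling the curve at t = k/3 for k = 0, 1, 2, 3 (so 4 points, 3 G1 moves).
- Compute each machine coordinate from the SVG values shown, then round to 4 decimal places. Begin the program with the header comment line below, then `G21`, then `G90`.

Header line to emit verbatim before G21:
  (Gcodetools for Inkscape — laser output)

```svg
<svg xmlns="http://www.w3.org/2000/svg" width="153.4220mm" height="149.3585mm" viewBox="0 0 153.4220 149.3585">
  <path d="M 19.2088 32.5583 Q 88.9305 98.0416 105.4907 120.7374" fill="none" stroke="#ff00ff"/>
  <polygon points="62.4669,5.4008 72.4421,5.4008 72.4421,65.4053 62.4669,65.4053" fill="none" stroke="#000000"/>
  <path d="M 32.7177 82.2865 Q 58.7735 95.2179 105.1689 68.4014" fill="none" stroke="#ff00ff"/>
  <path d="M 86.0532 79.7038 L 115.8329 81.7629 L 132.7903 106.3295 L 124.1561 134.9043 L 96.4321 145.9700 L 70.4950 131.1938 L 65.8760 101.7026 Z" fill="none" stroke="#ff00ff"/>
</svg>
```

(Gcodetools for Inkscape — laser output)
G21
G90
G0 X19.2088 Y116.8002
M4 S718
G1 X59.7831 Y77.8988 F708
G1 X88.5437 Y48.5058 F708
G1 X105.4907 Y28.6211 F708
M5
G0 X62.4669 Y143.9577
M4 S492
G1 X72.4421 Y143.9577 F1380
G1 X72.4421 Y83.9532 F1380
G1 X62.4669 Y83.9532 F1380
G1 X62.4669 Y143.9577 F1380
M5
G0 X32.7177 Y67.0720
M4 S718
G1 X52.3482 Y62.8675 F708
G1 X76.4986 Y67.4959 F708
G1 X105.1689 Y80.9571 F708
M5
G0 X86.0532 Y69.6547
M4 S718
G1 X115.8329 Y67.5956 F708
G1 X132.7903 Y43.0290 F708
G1 X124.1561 Y14.4542 F708
G1 X96.4321 Y3.3885 F708
G1 X70.4950 Y18.1647 F708
G1 X65.8760 Y47.6559 F708
G1 X86.0532 Y69.6547 F708
M5

viewBox `0 0 153.4220 149.3585` with mm width/height → 1 unit = 1 mm. Flip: y_m = 149.3585 − y_svg.

**Shape 1** — `<path>` quadratic bezier, stroke `#ff00ff` → cut (S718, F708). Control points (SVG): P0=(19.2088,32.5583), P1=(88.9305,98.0416), P2=(105.4907,120.7374); sampled at t=k/3. Machine vertices: (19.2088,116.8002) → (59.7831,77.8988) → (88.5437,48.5058) → (105.4907,28.6211). Open path.

**Shape 2** — `<polygon>` rectangle, stroke `#000000` → score (S492, F1380). Machine vertices: (62.4669,143.9577) → (72.4421,143.9577) → (72.4421,83.9532) → (62.4669,83.9532) → (62.4669,143.9577). Closed: final G1 returns to the first vertex.

**Shape 3** — `<path>` quadratic bezier, stroke `#ff00ff` → cut (S718, F708). Control points (SVG): P0=(32.7177,82.2865), P1=(58.7735,95.2179), P2=(105.1689,68.4014); sampled at t=k/3. Machine vertices: (32.7177,67.0720) → (52.3482,62.8675) → (76.4986,67.4959) → (105.1689,80.9571). Open path.

**Shape 4** — `<path>` regular polygon, stroke `#ff00ff` → cut (S718, F708). Machine vertices: (86.0532,69.6547) → (115.8329,67.5956) → (132.7903,43.0290) → (124.1561,14.4542) → (96.4321,3.3885) → (70.4950,18.1647) → (65.8760,47.6559) → (86.0532,69.6547). Closed: final G1 returns to the first vertex.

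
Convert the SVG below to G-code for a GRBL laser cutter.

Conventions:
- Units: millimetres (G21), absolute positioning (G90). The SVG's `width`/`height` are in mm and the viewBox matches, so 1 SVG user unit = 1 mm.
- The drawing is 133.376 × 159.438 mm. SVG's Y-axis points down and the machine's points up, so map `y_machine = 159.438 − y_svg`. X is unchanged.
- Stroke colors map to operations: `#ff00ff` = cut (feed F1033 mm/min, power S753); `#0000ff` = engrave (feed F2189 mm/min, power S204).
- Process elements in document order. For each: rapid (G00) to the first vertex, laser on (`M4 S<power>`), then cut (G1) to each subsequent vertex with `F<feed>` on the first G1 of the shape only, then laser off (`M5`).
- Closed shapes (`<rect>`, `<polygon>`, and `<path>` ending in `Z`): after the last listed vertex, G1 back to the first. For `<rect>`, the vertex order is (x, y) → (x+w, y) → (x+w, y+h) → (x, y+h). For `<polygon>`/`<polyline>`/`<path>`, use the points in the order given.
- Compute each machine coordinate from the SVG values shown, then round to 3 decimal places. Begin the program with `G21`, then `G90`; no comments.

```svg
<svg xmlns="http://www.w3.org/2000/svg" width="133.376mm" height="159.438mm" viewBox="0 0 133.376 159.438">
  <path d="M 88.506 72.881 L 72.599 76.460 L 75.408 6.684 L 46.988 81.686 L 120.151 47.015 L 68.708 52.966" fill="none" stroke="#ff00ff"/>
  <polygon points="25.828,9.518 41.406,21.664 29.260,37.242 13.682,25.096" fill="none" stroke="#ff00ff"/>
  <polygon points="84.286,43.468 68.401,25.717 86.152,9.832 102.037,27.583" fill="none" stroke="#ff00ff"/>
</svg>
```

G21
G90
G00 X88.506 Y86.557
M4 S753
G1 X72.599 Y82.978 F1033
G1 X75.408 Y152.754
G1 X46.988 Y77.752
G1 X120.151 Y112.423
G1 X68.708 Y106.472
M5
G00 X25.828 Y149.920
M4 S753
G1 X41.406 Y137.774 F1033
G1 X29.260 Y122.196
G1 X13.682 Y134.342
G1 X25.828 Y149.920
M5
G00 X84.286 Y115.970
M4 S753
G1 X68.401 Y133.721 F1033
G1 X86.152 Y149.606
G1 X102.037 Y131.855
G1 X84.286 Y115.970
M5

Since the viewBox matches the mm dimensions, user units are millimetres directly. The only transform is the Y-flip y_m = 159.438 − y_svg.

Shape 1 is a open polyline drawn with `<path>`. Its stroke #ff00ff means cut at S753, F1033. After flipping Y the toolpath is (88.506,86.557) → (72.599,82.978) → (75.408,152.754) → (46.988,77.752) → (120.151,112.423) → (68.708,106.472).

Shape 2 is a regular polygon drawn with `<polygon>`. Its stroke #ff00ff means cut at S753, F1033. After flipping Y the toolpath is (25.828,149.920) → (41.406,137.774) → (29.260,122.196) → (13.682,134.342) → (25.828,149.920), returning to the start.

Shape 3 is a regular polygon drawn with `<polygon>`. Its stroke #ff00ff means cut at S753, F1033. After flipping Y the toolpath is (84.286,115.970) → (68.401,133.721) → (86.152,149.606) → (102.037,131.855) → (84.286,115.970), returning to the start.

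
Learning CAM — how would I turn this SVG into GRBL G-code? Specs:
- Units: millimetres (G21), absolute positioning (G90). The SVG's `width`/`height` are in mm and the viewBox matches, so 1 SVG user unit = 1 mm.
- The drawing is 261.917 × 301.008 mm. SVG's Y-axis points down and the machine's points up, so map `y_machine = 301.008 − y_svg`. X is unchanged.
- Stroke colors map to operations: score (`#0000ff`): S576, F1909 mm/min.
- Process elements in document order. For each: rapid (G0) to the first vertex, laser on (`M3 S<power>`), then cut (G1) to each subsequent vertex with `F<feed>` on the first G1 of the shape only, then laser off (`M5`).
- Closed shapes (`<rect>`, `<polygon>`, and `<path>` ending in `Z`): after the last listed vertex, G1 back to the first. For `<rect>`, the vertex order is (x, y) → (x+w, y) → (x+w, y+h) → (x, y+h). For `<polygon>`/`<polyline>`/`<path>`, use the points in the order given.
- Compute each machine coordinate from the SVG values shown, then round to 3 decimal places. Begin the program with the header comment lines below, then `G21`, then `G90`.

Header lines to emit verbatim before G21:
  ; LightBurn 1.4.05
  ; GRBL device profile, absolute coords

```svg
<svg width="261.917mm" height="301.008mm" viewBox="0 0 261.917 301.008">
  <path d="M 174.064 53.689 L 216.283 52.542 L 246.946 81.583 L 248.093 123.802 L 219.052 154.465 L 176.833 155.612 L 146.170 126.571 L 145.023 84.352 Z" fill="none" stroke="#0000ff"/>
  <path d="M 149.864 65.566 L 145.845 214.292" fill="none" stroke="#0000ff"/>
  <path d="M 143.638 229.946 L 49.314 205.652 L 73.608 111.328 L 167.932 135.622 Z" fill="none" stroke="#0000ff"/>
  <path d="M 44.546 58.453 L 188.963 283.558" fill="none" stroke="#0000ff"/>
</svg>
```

viewBox `0 0 261.917 301.008` with mm width/height → 1 unit = 1 mm. Flip: y_m = 301.008 − y_svg.

**Shape 1** — `<path>` regular polygon, stroke `#0000ff` → score (S576, F1909). Machine vertices: (174.064,247.319) → (216.283,248.466) → (246.946,219.425) → (248.093,177.206) → (219.052,146.543) → (176.833,145.396) → (146.170,174.437) → (145.023,216.656) → (174.064,247.319). Closed: final G1 returns to the first vertex.

**Shape 2** — `<path>` line segment, stroke `#0000ff` → score (S576, F1909). Machine vertices: (149.864,235.442) → (145.845,86.716). Open path.

**Shape 3** — `<path>` regular polygon, stroke `#0000ff` → score (S576, F1909). Machine vertices: (143.638,71.062) → (49.314,95.356) → (73.608,189.680) → (167.932,165.386) → (143.638,71.062). Closed: final G1 returns to the first vertex.

**Shape 4** — `<path>` line segment, stroke `#0000ff` → score (S576, F1909). Machine vertices: (44.546,242.555) → (188.963,17.450). Open path.

; LightBurn 1.4.05
; GRBL device profile, absolute coords
G21
G90
G0 X174.064 Y247.319
M3 S576
G1 X216.283 Y248.466 F1909
G1 X246.946 Y219.425
G1 X248.093 Y177.206
G1 X219.052 Y146.543
G1 X176.833 Y145.396
G1 X146.170 Y174.437
G1 X145.023 Y216.656
G1 X174.064 Y247.319
M5
G0 X149.864 Y235.442
M3 S576
G1 X145.845 Y86.716 F1909
M5
G0 X143.638 Y71.062
M3 S576
G1 X49.314 Y95.356 F1909
G1 X73.608 Y189.680
G1 X167.932 Y165.386
G1 X143.638 Y71.062
M5
G0 X44.546 Y242.555
M3 S576
G1 X188.963 Y17.450 F1909
M5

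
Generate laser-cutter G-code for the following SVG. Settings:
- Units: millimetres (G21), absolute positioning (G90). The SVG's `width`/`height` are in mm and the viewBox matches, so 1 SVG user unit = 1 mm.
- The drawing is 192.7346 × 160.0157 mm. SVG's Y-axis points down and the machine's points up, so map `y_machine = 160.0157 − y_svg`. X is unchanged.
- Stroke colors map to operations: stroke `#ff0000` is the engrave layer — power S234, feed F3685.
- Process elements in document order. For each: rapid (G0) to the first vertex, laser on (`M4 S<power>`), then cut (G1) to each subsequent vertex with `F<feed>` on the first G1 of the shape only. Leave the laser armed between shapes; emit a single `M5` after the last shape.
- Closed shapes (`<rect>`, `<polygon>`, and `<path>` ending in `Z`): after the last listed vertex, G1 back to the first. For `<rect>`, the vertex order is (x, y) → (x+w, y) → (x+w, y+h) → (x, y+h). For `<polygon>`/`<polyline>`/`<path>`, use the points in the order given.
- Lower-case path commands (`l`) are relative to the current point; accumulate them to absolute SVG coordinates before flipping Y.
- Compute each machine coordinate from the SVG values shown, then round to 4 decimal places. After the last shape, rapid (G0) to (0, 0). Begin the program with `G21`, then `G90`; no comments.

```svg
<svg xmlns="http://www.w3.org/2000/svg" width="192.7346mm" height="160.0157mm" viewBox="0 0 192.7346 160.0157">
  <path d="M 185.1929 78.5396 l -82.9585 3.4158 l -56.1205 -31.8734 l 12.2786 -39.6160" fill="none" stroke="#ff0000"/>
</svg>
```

Since the viewBox matches the mm dimensions, user units are millimetres directly. The only transform is the Y-flip y_m = 160.0157 − y_svg.

Shape 1 is a open polyline drawn with `<path>`. Its stroke #ff0000 means engrave at S234, F3685. After flipping Y the toolpath is (185.1929,81.4761) → (102.2344,78.0603) → (46.1139,109.9337) → (58.3925,149.5497).

G21
G90
G0 X185.1929 Y81.4761
M4 S234
G1 X102.2344 Y78.0603 F3685
G1 X46.1139 Y109.9337
G1 X58.3925 Y149.5497
M5
G0 X0.0000 Y0.0000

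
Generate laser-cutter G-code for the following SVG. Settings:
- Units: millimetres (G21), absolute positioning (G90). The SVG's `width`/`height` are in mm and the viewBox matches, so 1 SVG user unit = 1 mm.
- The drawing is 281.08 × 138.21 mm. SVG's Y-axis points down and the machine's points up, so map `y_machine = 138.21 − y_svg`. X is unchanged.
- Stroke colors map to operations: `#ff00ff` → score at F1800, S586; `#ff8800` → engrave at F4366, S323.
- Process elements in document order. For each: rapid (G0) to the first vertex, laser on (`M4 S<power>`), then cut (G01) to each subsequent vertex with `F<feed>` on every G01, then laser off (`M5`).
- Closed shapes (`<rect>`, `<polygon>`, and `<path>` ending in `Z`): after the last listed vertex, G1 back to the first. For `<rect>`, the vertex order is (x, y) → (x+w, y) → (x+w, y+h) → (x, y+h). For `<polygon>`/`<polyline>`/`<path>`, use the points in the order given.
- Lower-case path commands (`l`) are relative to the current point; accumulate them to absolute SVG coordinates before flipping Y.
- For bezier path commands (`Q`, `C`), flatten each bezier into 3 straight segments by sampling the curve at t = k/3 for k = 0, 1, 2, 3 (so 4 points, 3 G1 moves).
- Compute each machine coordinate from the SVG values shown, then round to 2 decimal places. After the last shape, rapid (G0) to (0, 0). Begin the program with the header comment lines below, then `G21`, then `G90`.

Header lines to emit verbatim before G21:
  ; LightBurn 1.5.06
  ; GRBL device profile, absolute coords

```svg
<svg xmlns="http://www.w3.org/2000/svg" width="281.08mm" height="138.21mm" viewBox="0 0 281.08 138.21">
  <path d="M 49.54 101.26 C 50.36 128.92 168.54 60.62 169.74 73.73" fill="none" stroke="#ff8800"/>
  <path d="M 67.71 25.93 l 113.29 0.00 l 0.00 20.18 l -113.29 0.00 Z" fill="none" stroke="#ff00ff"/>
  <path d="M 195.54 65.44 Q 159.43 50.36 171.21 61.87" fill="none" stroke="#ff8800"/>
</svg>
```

viewBox `0 0 281.08 138.21` with mm width/height → 1 unit = 1 mm. Flip: y_m = 138.21 − y_svg.

**Shape 1** — `<path>` cubic bezier, stroke `#ff8800` → engrave (S323, F4366). Control points (SVG): P0=(49.54,101.26), P1=(50.36,128.92), P2=(168.54,60.62), P3=(169.74,73.73); sampled at t=k/3. Machine vertices: (49.54,36.95) → (80.80,34.71) → (138.23,57.02) → (169.74,64.48). Open path.

**Shape 2** — `<path>` rectangle, stroke `#ff00ff` → score (S586, F1800). Machine vertices: (67.71,112.28) → (181.00,112.28) → (181.00,92.10) → (67.71,92.10) → (67.71,112.28). Closed: final G1 returns to the first vertex.

**Shape 3** — `<path>` quadratic bezier, stroke `#ff8800` → engrave (S323, F4366). Control points (SVG): P0=(195.54,65.44), P1=(159.43,50.36), P2=(171.21,61.87); sampled at t=k/3. Machine vertices: (195.54,72.77) → (176.79,79.87) → (168.68,81.06) → (171.21,76.34). Open path.

; LightBurn 1.5.06
; GRBL device profile, absolute coords
G21
G90
G0 X49.54 Y36.95
M4 S323
G01 X80.80 Y34.71 F4366
G01 X138.23 Y57.02 F4366
G01 X169.74 Y64.48 F4366
M5
G0 X67.71 Y112.28
M4 S586
G01 X181.00 Y112.28 F1800
G01 X181.00 Y92.10 F1800
G01 X67.71 Y92.10 F1800
G01 X67.71 Y112.28 F1800
M5
G0 X195.54 Y72.77
M4 S323
G01 X176.79 Y79.87 F4366
G01 X168.68 Y81.06 F4366
G01 X171.21 Y76.34 F4366
M5
G0 X0.00 Y0.00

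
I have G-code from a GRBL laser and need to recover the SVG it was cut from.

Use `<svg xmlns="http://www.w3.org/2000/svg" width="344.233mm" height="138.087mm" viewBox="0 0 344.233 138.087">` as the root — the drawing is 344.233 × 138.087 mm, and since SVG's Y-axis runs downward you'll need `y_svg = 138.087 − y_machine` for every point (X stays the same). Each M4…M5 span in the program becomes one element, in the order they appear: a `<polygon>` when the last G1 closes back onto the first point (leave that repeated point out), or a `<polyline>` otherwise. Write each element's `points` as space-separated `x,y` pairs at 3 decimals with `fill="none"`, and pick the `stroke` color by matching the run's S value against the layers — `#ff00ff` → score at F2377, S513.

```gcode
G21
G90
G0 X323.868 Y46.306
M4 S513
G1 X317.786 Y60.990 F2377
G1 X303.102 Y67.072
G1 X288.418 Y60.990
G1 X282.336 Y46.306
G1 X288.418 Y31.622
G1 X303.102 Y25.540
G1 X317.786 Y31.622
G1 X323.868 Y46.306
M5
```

y_svg = 138.087 − y_m. Every run uses S513, so all elements get stroke `#ff00ff` (score).

[1] closed run; points: 323.868,91.781 317.786,77.097 303.102,71.015 288.418,77.097 282.336,91.781 288.418,106.465 303.102,112.547 317.786,106.465

<svg xmlns="http://www.w3.org/2000/svg" width="344.233mm" height="138.087mm" viewBox="0 0 344.233 138.087">
  <polygon points="323.868,91.781 317.786,77.097 303.102,71.015 288.418,77.097 282.336,91.781 288.418,106.465 303.102,112.547 317.786,106.465" fill="none" stroke="#ff00ff"/>
</svg>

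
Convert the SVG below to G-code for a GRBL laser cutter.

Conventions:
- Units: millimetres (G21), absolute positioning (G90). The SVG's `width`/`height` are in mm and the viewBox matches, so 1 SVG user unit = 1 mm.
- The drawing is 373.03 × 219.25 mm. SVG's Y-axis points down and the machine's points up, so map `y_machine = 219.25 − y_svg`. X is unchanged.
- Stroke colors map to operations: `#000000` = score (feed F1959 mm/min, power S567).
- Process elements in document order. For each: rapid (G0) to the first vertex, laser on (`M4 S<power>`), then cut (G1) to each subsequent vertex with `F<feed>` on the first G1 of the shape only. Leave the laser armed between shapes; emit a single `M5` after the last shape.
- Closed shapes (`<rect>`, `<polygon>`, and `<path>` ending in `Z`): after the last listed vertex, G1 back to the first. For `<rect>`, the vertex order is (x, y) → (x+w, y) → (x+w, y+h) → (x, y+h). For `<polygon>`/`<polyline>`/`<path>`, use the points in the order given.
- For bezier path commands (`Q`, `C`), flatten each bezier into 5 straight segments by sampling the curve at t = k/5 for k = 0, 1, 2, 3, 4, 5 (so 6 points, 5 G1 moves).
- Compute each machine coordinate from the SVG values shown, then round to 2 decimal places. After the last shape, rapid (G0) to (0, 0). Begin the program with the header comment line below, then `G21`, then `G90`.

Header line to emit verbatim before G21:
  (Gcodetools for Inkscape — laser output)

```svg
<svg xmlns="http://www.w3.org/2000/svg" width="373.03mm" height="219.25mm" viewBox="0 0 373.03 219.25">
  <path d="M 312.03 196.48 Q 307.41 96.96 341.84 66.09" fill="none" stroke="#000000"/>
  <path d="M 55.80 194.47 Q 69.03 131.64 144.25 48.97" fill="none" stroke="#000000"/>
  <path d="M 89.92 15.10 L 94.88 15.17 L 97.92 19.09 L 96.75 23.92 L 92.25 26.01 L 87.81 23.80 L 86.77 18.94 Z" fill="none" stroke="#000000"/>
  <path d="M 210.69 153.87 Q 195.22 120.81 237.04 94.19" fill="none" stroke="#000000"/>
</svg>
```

1 u = 1 mm; y_m = 219.25 − y.

[1] `<path>` quadratic bezier, #000000→score S567 F1959: (312.03,22.77) → (311.74,59.83) → (314.58,91.40) → (320.54,117.48) → (329.63,138.07) → (341.84,153.16)

[2] `<path>` quadratic bezier, #000000→score S567 F1959: (55.80,24.78) → (63.57,50.71) → (76.30,78.22) → (93.99,107.32) → (116.64,138.01) → (144.25,170.28)

[3] `<path>` regular polygon, #000000→score S567 F1959: (89.92,204.15) → (94.88,204.08) → (97.92,200.16) → (96.75,195.33) → (92.25,193.24) → (87.81,195.45) → (86.77,200.31) → (89.92,204.15) (closed)

[4] `<path>` quadratic bezier, #000000→score S567 F1959: (210.69,65.38) → (206.79,78.35) → (207.48,90.80) → (212.75,102.73) → (222.60,114.15) → (237.04,125.06)

(Gcodetools for Inkscape — laser output)
G21
G90
G0 X312.03 Y22.77
M4 S567
G1 X311.74 Y59.83 F1959
G1 X314.58 Y91.40
G1 X320.54 Y117.48
G1 X329.63 Y138.07
G1 X341.84 Y153.16
G0 X55.80 Y24.78
M4 S567
G1 X63.57 Y50.71 F1959
G1 X76.30 Y78.22
G1 X93.99 Y107.32
G1 X116.64 Y138.01
G1 X144.25 Y170.28
G0 X89.92 Y204.15
M4 S567
G1 X94.88 Y204.08 F1959
G1 X97.92 Y200.16
G1 X96.75 Y195.33
G1 X92.25 Y193.24
G1 X87.81 Y195.45
G1 X86.77 Y200.31
G1 X89.92 Y204.15
G0 X210.69 Y65.38
M4 S567
G1 X206.79 Y78.35 F1959
G1 X207.48 Y90.80
G1 X212.75 Y102.73
G1 X222.60 Y114.15
G1 X237.04 Y125.06
M5
G0 X0.00 Y0.00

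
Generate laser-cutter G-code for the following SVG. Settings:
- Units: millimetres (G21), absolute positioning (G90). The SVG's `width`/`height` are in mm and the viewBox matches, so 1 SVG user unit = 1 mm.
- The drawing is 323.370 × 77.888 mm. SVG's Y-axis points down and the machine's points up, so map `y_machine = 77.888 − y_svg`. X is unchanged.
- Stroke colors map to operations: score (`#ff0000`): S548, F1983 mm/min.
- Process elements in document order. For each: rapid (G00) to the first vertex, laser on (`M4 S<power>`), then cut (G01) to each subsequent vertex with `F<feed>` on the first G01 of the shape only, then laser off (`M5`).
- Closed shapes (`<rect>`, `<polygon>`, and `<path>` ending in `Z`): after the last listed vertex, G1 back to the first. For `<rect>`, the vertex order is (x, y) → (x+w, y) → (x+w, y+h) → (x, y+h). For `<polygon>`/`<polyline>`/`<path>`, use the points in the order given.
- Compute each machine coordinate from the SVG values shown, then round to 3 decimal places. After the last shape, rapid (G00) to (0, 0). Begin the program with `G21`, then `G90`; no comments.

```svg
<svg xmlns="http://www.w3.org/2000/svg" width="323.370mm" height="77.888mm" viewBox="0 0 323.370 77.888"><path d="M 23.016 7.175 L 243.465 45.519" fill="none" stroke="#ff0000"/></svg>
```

G21
G90
G00 X23.016 Y70.713
M4 S548
G01 X243.465 Y32.369 F1983
M5
G00 X0.000 Y0.000

Since the viewBox matches the mm dimensions, user units are millimetres directly. The only transform is the Y-flip y_m = 77.888 − y_svg.

Shape 1 is a line segment drawn with `<path>`. Its stroke #ff0000 means score at S548, F1983. After flipping Y the toolpath is (23.016,70.713) → (243.465,32.369).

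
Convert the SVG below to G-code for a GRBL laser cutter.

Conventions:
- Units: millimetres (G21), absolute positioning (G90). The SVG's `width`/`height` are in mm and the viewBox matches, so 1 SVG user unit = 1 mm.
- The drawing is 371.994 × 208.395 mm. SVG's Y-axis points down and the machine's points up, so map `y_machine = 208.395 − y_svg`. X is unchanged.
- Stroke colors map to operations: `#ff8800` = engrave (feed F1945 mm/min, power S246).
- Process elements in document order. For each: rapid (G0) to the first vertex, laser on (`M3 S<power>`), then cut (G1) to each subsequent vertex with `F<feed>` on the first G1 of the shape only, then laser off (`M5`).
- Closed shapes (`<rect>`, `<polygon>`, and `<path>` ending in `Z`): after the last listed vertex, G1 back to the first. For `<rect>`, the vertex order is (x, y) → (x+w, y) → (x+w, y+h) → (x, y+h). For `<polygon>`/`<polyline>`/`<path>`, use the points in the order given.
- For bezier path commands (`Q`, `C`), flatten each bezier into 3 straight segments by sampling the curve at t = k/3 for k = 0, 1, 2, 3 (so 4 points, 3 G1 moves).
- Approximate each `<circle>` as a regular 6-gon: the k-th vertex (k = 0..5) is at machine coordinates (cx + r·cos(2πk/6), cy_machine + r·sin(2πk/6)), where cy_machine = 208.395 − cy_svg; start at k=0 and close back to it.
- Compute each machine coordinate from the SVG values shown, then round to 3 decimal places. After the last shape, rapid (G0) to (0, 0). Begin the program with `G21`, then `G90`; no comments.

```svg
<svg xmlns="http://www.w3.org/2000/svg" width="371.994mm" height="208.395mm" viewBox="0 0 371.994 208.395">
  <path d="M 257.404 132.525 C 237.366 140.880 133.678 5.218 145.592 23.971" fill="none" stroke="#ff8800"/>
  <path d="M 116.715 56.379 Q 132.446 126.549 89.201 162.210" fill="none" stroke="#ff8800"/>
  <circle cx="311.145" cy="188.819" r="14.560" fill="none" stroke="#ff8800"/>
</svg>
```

G21
G90
G0 X257.404 Y75.870
M3 S246
G1 X216.862 Y104.468 F1945
G1 X164.832 Y162.758
G1 X145.592 Y184.424
M5
G0 X116.715 Y152.016
M3 S246
G1 X120.649 Y109.070 F1945
G1 X111.478 Y73.793
G1 X89.201 Y46.185
M5
G0 X325.705 Y19.576
M3 S246
G1 X318.425 Y32.185 F1945
G1 X303.865 Y32.185
G1 X296.585 Y19.576
G1 X303.865 Y6.967
G1 X318.425 Y6.967
G1 X325.705 Y19.576
M5
G0 X0.000 Y0.000

1 u = 1 mm; y_m = 208.395 − y.

[1] `<path>` cubic bezier, #ff8800→engrave S246 F1945: (257.404,75.870) → (216.862,104.468) → (164.832,162.758) → (145.592,184.424)

[2] `<path>` quadratic bezier, #ff8800→engrave S246 F1945: (116.715,152.016) → (120.649,109.070) → (111.478,73.793) → (89.201,46.185)

[3] `<circle>` circle, #ff8800→engrave S246 F1945: (325.705,19.576) → (318.425,32.185) → (303.865,32.185) → (296.585,19.576) → (303.865,6.967) → (318.425,6.967) → (325.705,19.576) (closed)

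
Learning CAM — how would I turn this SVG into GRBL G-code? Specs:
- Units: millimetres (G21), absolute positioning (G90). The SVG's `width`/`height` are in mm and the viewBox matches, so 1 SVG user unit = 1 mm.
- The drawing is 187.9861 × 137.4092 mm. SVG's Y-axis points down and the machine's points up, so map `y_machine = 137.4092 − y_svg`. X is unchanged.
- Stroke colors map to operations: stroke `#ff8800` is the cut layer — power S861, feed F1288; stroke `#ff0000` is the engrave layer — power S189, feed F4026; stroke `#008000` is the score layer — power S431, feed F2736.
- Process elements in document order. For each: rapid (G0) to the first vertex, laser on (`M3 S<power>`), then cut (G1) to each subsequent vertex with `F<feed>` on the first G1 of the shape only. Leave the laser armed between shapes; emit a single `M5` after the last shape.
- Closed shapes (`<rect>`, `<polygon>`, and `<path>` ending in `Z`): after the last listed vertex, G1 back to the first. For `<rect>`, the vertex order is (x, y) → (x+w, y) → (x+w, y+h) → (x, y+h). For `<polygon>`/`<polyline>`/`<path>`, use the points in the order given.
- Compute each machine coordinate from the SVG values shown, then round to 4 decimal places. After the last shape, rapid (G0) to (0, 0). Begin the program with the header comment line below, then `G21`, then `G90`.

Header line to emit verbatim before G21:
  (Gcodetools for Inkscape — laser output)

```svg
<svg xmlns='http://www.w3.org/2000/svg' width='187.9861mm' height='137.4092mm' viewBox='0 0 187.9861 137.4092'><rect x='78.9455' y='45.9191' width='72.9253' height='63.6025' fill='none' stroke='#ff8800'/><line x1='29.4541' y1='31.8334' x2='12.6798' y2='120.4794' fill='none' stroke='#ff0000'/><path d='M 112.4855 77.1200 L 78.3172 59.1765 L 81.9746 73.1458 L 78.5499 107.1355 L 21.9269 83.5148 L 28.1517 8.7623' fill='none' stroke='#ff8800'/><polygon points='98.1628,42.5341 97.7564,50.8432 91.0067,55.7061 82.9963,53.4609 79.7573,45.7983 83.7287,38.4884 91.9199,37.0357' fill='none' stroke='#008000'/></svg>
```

(Gcodetools for Inkscape — laser output)
G21
G90
G0 X78.9455 Y91.4901
M3 S861
G1 X151.8708 Y91.4901 F1288
G1 X151.8708 Y27.8876
G1 X78.9455 Y27.8876
G1 X78.9455 Y91.4901
G0 X29.4541 Y105.5758
M3 S189
G1 X12.6798 Y16.9298 F4026
G0 X112.4855 Y60.2892
M3 S861
G1 X78.3172 Y78.2327 F1288
G1 X81.9746 Y64.2634
G1 X78.5499 Y30.2737
G1 X21.9269 Y53.8944
G1 X28.1517 Y128.6469
G0 X98.1628 Y94.8751
M3 S431
G1 X97.7564 Y86.5660 F2736
G1 X91.0067 Y81.7031
G1 X82.9963 Y83.9483
G1 X79.7573 Y91.6109
G1 X83.7287 Y98.9208
G1 X91.9199 Y100.3735
G1 X98.1628 Y94.8751
M5
G0 X0.0000 Y0.0000

viewBox `0 0 187.9861 137.4092` with mm width/height → 1 unit = 1 mm. Flip: y_m = 137.4092 − y_svg.

**Shape 1** — `<rect>` rectangle, stroke `#ff8800` → cut (S861, F1288). Machine vertices: (78.9455,91.4901) → (151.8708,91.4901) → (151.8708,27.8876) → (78.9455,27.8876) → (78.9455,91.4901). Closed: final G1 returns to the first vertex.

**Shape 2** — `<line>` line segment, stroke `#ff0000` → engrave (S189, F4026). Machine vertices: (29.4541,105.5758) → (12.6798,16.9298). Open path.

**Shape 3** — `<path>` open polyline, stroke `#ff8800` → cut (S861, F1288). Machine vertices: (112.4855,60.2892) → (78.3172,78.2327) → (81.9746,64.2634) → (78.5499,30.2737) → (21.9269,53.8944) → (28.1517,128.6469). Open path.

**Shape 4** — `<polygon>` regular polygon, stroke `#008000` → score (S431, F2736). Machine vertices: (98.1628,94.8751) → (97.7564,86.5660) → (91.0067,81.7031) → (82.9963,83.9483) → (79.7573,91.6109) → (83.7287,98.9208) → (91.9199,100.3735) → (98.1628,94.8751). Closed: final G1 returns to the first vertex.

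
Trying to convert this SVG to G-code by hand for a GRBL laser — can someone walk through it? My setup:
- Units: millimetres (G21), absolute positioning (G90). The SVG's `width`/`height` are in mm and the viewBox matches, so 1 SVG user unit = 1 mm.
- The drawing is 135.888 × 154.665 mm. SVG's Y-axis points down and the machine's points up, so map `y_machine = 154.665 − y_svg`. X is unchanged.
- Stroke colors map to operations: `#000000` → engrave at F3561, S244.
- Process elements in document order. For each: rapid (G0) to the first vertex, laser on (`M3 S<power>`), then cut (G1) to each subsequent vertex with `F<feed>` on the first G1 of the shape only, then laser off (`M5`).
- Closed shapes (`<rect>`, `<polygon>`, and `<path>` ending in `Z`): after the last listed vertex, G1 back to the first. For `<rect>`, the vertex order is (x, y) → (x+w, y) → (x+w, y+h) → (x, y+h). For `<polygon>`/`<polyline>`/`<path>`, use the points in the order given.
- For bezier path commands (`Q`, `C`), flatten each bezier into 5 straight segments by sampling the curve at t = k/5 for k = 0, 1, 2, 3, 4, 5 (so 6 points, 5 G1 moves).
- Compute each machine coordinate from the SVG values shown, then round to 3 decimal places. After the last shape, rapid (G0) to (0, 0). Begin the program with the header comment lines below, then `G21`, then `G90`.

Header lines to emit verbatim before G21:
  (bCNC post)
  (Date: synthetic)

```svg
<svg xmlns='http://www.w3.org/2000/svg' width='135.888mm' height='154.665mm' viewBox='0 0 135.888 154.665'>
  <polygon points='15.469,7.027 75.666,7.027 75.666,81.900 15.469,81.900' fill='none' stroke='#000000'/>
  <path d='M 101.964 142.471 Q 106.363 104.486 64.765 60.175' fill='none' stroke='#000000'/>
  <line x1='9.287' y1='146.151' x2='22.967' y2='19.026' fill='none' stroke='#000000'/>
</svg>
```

viewBox `0 0 135.888 154.665` with mm width/height → 1 unit = 1 mm. Flip: y_m = 154.665 − y_svg.

**Shape 1** — `<polygon>` rectangle, stroke `#000000` → engrave (S244, F3561). Machine vertices: (15.469,147.638) → (75.666,147.638) → (75.666,72.765) → (15.469,72.765) → (15.469,147.638). Closed: final G1 returns to the first vertex.

**Shape 2** — `<path>` quadratic bezier, stroke `#000000` → engrave (S244, F3561). Control points (SVG): P0=(101.964,142.471), P1=(106.363,104.486), P2=(64.765,60.175); sampled at t=k/5. Machine vertices: (101.964,12.194) → (101.884,27.641) → (98.124,43.594) → (90.684,60.053) → (79.564,77.019) → (64.765,94.490). Open path.

**Shape 3** — `<line>` line segment, stroke `#000000` → engrave (S244, F3561). Machine vertices: (9.287,8.514) → (22.967,135.639). Open path.

(bCNC post)
(Date: synthetic)
G21
G90
G0 X15.469 Y147.638
M3 S244
G1 X75.666 Y147.638 F3561
G1 X75.666 Y72.765
G1 X15.469 Y72.765
G1 X15.469 Y147.638
M5
G0 X101.964 Y12.194
M3 S244
G1 X101.884 Y27.641 F3561
G1 X98.124 Y43.594
G1 X90.684 Y60.053
G1 X79.564 Y77.019
G1 X64.765 Y94.490
M5
G0 X9.287 Y8.514
M3 S244
G1 X22.967 Y135.639 F3561
M5
G0 X0.000 Y0.000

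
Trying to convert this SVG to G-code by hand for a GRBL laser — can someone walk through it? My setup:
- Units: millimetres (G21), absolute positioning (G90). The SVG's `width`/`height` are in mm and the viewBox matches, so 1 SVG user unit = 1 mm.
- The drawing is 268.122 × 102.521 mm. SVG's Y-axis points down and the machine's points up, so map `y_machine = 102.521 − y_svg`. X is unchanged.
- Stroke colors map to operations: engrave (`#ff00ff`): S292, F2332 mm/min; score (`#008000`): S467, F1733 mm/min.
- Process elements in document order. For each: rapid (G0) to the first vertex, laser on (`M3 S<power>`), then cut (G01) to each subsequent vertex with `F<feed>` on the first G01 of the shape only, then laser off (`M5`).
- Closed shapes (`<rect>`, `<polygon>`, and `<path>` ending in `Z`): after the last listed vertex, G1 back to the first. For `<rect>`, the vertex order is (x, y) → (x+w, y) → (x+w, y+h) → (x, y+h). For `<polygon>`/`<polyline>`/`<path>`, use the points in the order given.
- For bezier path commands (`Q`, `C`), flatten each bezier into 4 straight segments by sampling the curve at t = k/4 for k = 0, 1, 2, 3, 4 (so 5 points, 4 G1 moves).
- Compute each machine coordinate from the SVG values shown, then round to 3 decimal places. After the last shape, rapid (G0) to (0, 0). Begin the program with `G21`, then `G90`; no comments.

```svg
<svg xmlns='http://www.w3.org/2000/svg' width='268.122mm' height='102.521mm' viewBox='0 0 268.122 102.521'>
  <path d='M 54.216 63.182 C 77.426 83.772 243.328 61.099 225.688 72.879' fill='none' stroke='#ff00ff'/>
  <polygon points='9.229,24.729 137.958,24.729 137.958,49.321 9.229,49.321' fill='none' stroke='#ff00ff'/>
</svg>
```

G21
G90
G0 X54.216 Y39.339
M3 S292
G01 X93.281 Y30.794 F2332
G01 X155.271 Y31.187
G01 X209.601 Y33.231
G01 X225.688 Y29.642
M5
G0 X9.229 Y77.792
M3 S292
G01 X137.958 Y77.792 F2332
G01 X137.958 Y53.200
G01 X9.229 Y53.200
G01 X9.229 Y77.792
M5
G0 X0.000 Y0.000

1 u = 1 mm; y_m = 102.521 − y.

[1] `<path>` cubic bezier, #ff00ff→engrave S292 F2332: (54.216,39.339) → (93.281,30.794) → (155.271,31.187) → (209.601,33.231) → (225.688,29.642)

[2] `<polygon>` rectangle, #ff00ff→engrave S292 F2332: (9.229,77.792) → (137.958,77.792) → (137.958,53.200) → (9.229,53.200) → (9.229,77.792) (closed)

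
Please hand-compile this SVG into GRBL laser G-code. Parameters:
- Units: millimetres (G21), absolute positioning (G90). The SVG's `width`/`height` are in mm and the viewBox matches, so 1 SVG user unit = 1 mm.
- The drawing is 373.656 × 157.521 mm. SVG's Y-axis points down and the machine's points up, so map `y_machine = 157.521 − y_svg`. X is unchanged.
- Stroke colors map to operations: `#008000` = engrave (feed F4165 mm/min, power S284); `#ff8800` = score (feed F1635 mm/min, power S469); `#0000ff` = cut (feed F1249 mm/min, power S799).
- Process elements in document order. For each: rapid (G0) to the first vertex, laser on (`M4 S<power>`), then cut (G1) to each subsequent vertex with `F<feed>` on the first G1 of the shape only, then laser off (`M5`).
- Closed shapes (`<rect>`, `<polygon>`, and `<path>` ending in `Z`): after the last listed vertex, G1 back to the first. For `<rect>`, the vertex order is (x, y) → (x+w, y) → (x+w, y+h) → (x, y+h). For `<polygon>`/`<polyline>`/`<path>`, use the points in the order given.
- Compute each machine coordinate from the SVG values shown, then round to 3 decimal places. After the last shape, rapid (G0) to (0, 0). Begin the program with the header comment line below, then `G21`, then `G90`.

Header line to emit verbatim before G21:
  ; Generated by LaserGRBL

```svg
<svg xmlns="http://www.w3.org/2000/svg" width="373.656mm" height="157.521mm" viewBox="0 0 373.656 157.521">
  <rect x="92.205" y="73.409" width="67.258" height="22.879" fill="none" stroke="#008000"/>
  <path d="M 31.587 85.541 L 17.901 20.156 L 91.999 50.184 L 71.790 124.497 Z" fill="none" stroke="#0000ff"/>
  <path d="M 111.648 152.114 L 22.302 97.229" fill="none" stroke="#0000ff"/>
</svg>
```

; Generated by LaserGRBL
G21
G90
G0 X92.205 Y84.112
M4 S284
G1 X159.463 Y84.112 F4165
G1 X159.463 Y61.233
G1 X92.205 Y61.233
G1 X92.205 Y84.112
M5
G0 X31.587 Y71.980
M4 S799
G1 X17.901 Y137.365 F1249
G1 X91.999 Y107.337
G1 X71.790 Y33.024
G1 X31.587 Y71.980
M5
G0 X111.648 Y5.407
M4 S799
G1 X22.302 Y60.292 F1249
M5
G0 X0.000 Y0.000

Since the viewBox matches the mm dimensions, user units are millimetres directly. The only transform is the Y-flip y_m = 157.521 − y_svg.

Shape 1 is a rectangle drawn with `<rect>`. Its stroke #008000 means engrave at S284, F4165. After flipping Y the toolpath is (92.205,84.112) → (159.463,84.112) → (159.463,61.233) → (92.205,61.233) → (92.205,84.112), returning to the start.

Shape 2 is a closed polygon drawn with `<path>`. Its stroke #0000ff means cut at S799, F1249. After flipping Y the toolpath is (31.587,71.980) → (17.901,137.365) → (91.999,107.337) → (71.790,33.024) → (31.587,71.980), returning to the start.

Shape 3 is a line segment drawn with `<path>`. Its stroke #0000ff means cut at S799, F1249. After flipping Y the toolpath is (111.648,5.407) → (22.302,60.292).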